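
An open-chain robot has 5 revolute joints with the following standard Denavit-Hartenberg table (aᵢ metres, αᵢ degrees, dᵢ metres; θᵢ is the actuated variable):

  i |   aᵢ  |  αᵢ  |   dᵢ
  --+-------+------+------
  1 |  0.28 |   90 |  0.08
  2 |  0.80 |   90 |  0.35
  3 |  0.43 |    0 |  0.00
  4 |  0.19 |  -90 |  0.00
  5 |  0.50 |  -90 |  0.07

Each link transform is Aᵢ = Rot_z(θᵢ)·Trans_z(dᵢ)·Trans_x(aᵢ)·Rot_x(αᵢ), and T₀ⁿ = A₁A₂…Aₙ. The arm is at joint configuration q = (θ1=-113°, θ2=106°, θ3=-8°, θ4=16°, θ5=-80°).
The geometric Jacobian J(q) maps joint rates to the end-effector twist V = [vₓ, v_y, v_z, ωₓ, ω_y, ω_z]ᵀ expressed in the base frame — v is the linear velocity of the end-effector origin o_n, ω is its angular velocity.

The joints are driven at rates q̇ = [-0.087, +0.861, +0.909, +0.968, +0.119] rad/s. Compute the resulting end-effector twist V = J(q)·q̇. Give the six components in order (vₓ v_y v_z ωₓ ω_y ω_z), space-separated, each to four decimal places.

o_n = [-0.5002, -0.1598, 1.6482]
J₁: ẑ×o_n = [0.1598, -0.5002, 0.0000], ω = ẑ
J2: z=[-0.9205, 0.3907, 0.0000] o=[-0.1094, -0.2577, 0.0800] → [0.6127, 1.4435, 0.0626, -0.9205, 0.3907, 0.0000]
J3: z=[-0.3756, -0.8848, 0.2756] o=[-0.3454, 0.0820, 0.8490] → [-0.6405, 0.2575, -0.0461, -0.3756, -0.8848, 0.2756]
J4: z=[-0.3756, -0.8848, 0.2756] o=[-0.2445, 0.1667, 1.2583] → [-0.2550, 0.0759, -0.1037, -0.3756, -0.8848, 0.2756]
J5: z=[-0.9265, 0.3516, -0.1338] o=[-0.2486, 0.2247, 1.4392] → [0.0220, 0.2273, 0.4448, -0.9265, 0.3516, -0.1338]
V = J·q̇ = [-0.3128, 1.6210, -0.0355, -1.6078, -1.2826, 0.4145]

-0.3128 1.6210 -0.0355 -1.6078 -1.2826 0.4145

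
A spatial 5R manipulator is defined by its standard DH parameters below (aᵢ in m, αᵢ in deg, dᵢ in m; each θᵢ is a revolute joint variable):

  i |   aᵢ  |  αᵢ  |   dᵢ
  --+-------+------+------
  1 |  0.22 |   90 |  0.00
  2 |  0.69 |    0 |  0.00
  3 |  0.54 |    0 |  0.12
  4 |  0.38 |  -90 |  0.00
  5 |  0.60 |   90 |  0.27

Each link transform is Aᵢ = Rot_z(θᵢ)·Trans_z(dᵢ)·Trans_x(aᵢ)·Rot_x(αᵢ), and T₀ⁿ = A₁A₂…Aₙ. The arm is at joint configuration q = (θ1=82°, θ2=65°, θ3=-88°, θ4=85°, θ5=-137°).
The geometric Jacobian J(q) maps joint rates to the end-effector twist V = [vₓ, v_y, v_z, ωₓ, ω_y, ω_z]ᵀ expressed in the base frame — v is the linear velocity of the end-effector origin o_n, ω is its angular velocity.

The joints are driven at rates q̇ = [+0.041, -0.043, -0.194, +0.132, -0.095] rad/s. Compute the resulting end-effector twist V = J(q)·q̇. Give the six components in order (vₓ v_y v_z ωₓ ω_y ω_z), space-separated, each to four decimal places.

-0.0731 -0.0017 -0.1367 -0.0923 0.0977 -0.0036

o_n = [0.6274, 0.6618, 0.4892]
J₁: ẑ×o_n = [-0.6618, 0.6274, 0.0000], ω = ẑ
J2: z=[0.9903, -0.1392, 0.0000] o=[0.0306, 0.2179, 0.0000] → [-0.0681, -0.4844, 0.5227, 0.9903, -0.1392, 0.0000]
J3: z=[0.9903, -0.1392, 0.0000] o=[0.0712, 0.5066, 0.6254] → [0.0190, 0.1348, 0.2311, 0.9903, -0.1392, 0.0000]
J4: z=[0.9903, -0.1392, 0.0000] o=[0.2592, 0.9822, 0.4144] → [-0.0104, -0.0741, -0.2660, 0.9903, -0.1392, 0.0000]
J5: z=[-0.1229, -0.8744, 0.4695] o=[0.2840, 1.1588, 0.7499] → [0.4613, 0.1292, 0.3613, -0.1229, -0.8744, 0.4695]
V = J·q̇ = [-0.0731, -0.0017, -0.1367, -0.0923, 0.0977, -0.0036]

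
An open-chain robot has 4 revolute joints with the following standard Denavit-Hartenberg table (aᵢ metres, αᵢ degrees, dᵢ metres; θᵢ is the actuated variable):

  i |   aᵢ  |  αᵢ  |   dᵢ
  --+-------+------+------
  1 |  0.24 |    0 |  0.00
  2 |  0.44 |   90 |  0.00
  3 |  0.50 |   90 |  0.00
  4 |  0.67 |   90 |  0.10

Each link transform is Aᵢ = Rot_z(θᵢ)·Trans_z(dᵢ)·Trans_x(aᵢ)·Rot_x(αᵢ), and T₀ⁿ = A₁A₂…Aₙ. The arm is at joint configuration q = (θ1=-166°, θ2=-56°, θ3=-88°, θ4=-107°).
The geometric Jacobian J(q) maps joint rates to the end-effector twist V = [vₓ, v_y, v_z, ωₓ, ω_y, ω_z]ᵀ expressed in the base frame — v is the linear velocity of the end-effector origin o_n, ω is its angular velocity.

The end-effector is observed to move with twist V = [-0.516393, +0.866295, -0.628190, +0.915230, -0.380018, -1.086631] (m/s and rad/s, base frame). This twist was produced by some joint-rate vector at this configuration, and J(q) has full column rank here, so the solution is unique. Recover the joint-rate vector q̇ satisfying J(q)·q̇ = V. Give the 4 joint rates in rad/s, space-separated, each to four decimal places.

-0.8330 -0.2210 0.3300 0.9350

o_n = [-0.9222, -0.2996, -0.3074]
J₁: ẑ×o_n = [0.2996, -0.9222, 0.0000], ω = ẑ
J2: z=[0.0000, 0.0000, 1.0000] o=[-0.2329, -0.0581, 0.0000] → [0.2415, -0.6893, 0.0000, 0.0000, 0.0000, 1.0000]
J3: z=[0.6691, 0.7431, 0.0000] o=[-0.5599, 0.2364, 0.0000] → [-0.2285, 0.2057, -0.0893, 0.6691, 0.7431, 0.0000]
J4: z=[0.7427, -0.6687, -0.0349] o=[-0.5728, 0.2480, -0.4997] → [-0.1477, -0.1306, -0.6403, 0.7427, -0.6687, -0.0349]
q̇ = J⁺·V = [-0.8330, -0.2210, 0.3300, 0.9350]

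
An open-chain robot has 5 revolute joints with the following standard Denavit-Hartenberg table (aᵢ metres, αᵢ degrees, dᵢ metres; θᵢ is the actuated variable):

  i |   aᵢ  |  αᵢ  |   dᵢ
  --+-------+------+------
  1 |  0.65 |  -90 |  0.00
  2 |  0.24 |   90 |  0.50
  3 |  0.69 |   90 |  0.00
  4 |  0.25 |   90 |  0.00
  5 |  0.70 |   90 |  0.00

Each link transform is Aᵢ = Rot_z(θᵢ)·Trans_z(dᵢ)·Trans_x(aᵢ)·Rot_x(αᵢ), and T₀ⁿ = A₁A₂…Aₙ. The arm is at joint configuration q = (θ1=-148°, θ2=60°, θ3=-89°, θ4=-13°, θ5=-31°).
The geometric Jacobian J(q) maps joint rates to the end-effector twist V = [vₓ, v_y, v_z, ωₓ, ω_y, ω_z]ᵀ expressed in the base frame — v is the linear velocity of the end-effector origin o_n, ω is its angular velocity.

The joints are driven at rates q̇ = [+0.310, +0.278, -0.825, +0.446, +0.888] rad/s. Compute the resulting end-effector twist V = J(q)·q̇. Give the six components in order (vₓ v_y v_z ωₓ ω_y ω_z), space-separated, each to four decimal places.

0.1645 0.6668 1.6430 1.6810 0.4962 -0.1459

o_n = [-1.2128, 0.4352, -0.6386]
J₁: ẑ×o_n = [-0.4352, -1.2128, 0.0000], ω = ẑ
J2: z=[0.5299, -0.8480, 0.0000] o=[-0.5512, -0.3444, 0.0000] → [0.5415, 0.3384, -0.1479, 0.5299, -0.8480, 0.0000]
J3: z=[-0.7344, -0.4589, 0.5000] o=[-0.3880, -0.8321, -0.2078] → [-0.4359, -0.7287, -1.3092, -0.7344, -0.4589, 0.5000]
J4: z=[0.4147, 0.2797, 0.8659] o=[-0.7587, -0.2502, -0.2183] → [-0.7110, -0.2188, 0.4112, 0.4147, 0.2797, 0.8659]
J5: z=[0.8365, 0.2575, -0.4838] o=[-0.8483, -0.0190, -0.2501] → [0.1197, 0.5013, 0.4737, 0.8365, 0.2575, -0.4838]
V = J·q̇ = [0.1645, 0.6668, 1.6430, 1.6810, 0.4962, -0.1459]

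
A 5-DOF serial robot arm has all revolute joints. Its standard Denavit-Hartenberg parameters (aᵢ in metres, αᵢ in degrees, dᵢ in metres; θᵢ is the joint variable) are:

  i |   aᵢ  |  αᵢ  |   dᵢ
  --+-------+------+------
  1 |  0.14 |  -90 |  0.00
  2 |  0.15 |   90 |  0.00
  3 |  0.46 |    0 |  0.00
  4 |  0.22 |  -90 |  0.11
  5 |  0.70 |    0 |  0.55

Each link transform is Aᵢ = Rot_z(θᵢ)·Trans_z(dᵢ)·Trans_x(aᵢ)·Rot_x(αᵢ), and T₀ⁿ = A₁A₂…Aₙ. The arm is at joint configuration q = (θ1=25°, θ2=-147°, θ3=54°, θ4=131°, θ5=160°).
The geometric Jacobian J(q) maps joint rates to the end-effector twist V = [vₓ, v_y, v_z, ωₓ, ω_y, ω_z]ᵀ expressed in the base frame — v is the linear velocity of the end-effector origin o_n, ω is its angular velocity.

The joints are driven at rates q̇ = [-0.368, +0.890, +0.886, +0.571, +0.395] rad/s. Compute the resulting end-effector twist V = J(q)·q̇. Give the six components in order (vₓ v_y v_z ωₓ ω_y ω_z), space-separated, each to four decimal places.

o_n = [-0.4385, -0.3563, 0.6011]
J₁: ẑ×o_n = [0.3563, -0.4385, 0.0000], ω = ẑ
J2: z=[-0.4226, 0.9063, 0.0000] o=[0.1269, 0.0592, 0.0000] → [0.5448, 0.2540, 0.6880, -0.4226, 0.9063, 0.0000]
J3: z=[-0.4936, -0.2302, -0.8387] o=[0.0129, 0.0060, 0.0817] → [-0.4234, 0.6350, 0.0749, -0.4936, -0.2302, -0.8387]
J4: z=[-0.4936, -0.2302, -0.8387] o=[-0.3499, 0.2474, 0.2290] → [-0.5920, 0.2580, 0.2776, -0.4936, -0.2302, -0.8387]
J5: z=[0.3548, -0.9338, 0.0475] o=[-0.2295, 0.2824, 0.0173] → [-0.5148, -0.2170, -0.4218, 0.3548, -0.9338, 0.0475]
V = J·q̇ = [-0.5628, 1.0117, 0.6707, -0.9552, 0.1024, -1.5712]

-0.5628 1.0117 0.6707 -0.9552 0.1024 -1.5712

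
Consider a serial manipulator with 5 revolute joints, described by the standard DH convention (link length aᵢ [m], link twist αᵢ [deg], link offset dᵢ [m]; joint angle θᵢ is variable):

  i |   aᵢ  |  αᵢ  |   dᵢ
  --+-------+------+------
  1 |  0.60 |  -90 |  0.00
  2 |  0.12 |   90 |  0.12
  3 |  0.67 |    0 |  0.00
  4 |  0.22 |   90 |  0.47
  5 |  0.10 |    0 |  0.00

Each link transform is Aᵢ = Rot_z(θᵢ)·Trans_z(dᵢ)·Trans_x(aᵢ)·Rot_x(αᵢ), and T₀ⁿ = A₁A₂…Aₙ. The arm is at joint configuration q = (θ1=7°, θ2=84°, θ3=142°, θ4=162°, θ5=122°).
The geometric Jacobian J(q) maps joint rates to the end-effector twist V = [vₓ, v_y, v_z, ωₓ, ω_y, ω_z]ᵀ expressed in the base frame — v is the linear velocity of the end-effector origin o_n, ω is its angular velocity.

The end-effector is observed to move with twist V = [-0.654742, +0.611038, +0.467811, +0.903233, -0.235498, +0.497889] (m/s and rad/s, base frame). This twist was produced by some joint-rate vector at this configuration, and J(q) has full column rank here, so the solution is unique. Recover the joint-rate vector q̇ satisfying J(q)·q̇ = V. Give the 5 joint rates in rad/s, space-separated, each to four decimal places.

0.8810 -0.6620 0.6370 0.1860 -0.5690

o_n = [1.0625, 0.5275, 0.3708]
J₁: ẑ×o_n = [-0.5275, 1.0625, 0.0000], ω = ẑ
J2: z=[-0.1219, 0.9925, 0.0000] o=[0.5955, 0.0731, 0.0000] → [0.3681, 0.0452, -0.5189, -0.1219, 0.9925, 0.0000]
J3: z=[0.9871, 0.1212, 0.1045] o=[0.5934, 0.1938, -0.1193] → [0.0245, -0.4348, 0.2725, 0.9871, 0.1212, 0.1045]
J4: z=[0.9871, 0.1212, 0.1045] o=[0.4883, 0.5964, 0.4057] → [0.0030, 0.0945, -0.1377, 0.9871, 0.1212, 0.1045]
J5: z=[-0.0179, -0.5656, 0.8245] o=[0.9872, 0.4740, 0.3325] → [-0.0658, 0.0628, 0.0416, -0.0179, -0.5656, 0.8245]
q̇ = J⁺·V = [0.8810, -0.6620, 0.6370, 0.1860, -0.5690]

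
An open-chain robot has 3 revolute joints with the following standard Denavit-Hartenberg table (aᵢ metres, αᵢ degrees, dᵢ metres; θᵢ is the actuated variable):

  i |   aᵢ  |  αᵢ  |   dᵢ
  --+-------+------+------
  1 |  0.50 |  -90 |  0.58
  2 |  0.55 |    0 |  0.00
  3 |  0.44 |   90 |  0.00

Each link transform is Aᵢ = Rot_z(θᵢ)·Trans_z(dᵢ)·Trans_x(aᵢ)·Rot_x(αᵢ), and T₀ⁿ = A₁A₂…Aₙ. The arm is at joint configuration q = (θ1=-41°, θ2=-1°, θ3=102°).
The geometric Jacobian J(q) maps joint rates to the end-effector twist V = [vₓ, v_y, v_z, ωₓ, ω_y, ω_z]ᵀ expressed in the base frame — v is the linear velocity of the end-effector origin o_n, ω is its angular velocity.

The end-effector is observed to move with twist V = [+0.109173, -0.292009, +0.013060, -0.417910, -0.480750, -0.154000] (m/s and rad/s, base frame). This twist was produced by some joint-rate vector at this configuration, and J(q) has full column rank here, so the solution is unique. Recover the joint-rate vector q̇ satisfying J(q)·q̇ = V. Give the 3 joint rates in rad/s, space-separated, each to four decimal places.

-0.1540 -0.1210 -0.5160

o_n = [0.7290, -0.6337, 0.1577]
J₁: ẑ×o_n = [0.6337, 0.7290, -0.0000], ω = ẑ
J2: z=[0.6561, 0.7547, 0.0000] o=[0.3774, -0.3280, 0.5800] → [-0.3187, 0.2771, -0.4660, 0.6561, 0.7547, 0.0000]
J3: z=[0.6561, 0.7547, 0.0000] o=[0.7924, -0.6888, 0.5896] → [-0.3260, 0.2834, 0.0840, 0.6561, 0.7547, 0.0000]
q̇ = J⁺·V = [-0.1540, -0.1210, -0.5160]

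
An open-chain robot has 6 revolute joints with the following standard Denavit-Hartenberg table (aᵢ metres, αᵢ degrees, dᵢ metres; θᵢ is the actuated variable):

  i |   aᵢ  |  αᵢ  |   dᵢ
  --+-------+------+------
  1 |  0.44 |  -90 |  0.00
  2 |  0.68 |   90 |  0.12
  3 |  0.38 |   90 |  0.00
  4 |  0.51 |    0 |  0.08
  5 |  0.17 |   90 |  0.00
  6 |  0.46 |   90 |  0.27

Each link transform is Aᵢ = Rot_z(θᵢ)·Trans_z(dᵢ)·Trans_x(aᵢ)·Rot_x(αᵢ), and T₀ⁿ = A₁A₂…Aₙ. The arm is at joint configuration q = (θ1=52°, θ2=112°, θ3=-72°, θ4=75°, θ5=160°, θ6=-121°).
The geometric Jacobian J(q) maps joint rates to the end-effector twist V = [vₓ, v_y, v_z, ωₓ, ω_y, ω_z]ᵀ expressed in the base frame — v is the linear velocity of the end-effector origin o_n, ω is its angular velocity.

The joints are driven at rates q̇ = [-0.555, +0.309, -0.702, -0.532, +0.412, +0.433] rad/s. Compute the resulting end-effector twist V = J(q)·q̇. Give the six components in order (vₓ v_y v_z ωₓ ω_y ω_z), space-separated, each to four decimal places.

o_n = [0.4982, 0.4818, -1.2650]
J₁: ẑ×o_n = [-0.4818, 0.4982, 0.0000], ω = ẑ
J2: z=[-0.7880, 0.6157, 0.0000] o=[0.2709, 0.3467, 0.0000] → [-0.7788, -0.9969, -0.2463, -0.7880, 0.6157, 0.0000]
J3: z=[0.5708, 0.7306, -0.3746] o=[0.0195, 0.2199, -0.6305] → [-0.3655, 0.1829, -0.2002, 0.5708, 0.7306, -0.3746]
J4: z=[0.4629, 0.0905, 0.8818] o=[0.2772, -0.0373, -0.7394] → [-0.5053, 0.4382, 0.2202, 0.4629, 0.0905, 0.8818]
J5: z=[0.4629, 0.0905, 0.8818] o=[0.6850, 0.2405, -0.8912] → [-0.2465, 0.0084, 0.1286, 0.4629, 0.0905, 0.8818]
J6: z=[-0.2281, 0.9734, 0.0198] o=[0.5393, 0.2048, -0.8111] → [-0.4474, -0.1044, -0.0231, -0.2281, 0.9734, 0.0198]
V = J·q̇ = [0.2568, -0.9878, -0.0098, -0.7985, 0.0880, -0.3893]

0.2568 -0.9878 -0.0098 -0.7985 0.0880 -0.3893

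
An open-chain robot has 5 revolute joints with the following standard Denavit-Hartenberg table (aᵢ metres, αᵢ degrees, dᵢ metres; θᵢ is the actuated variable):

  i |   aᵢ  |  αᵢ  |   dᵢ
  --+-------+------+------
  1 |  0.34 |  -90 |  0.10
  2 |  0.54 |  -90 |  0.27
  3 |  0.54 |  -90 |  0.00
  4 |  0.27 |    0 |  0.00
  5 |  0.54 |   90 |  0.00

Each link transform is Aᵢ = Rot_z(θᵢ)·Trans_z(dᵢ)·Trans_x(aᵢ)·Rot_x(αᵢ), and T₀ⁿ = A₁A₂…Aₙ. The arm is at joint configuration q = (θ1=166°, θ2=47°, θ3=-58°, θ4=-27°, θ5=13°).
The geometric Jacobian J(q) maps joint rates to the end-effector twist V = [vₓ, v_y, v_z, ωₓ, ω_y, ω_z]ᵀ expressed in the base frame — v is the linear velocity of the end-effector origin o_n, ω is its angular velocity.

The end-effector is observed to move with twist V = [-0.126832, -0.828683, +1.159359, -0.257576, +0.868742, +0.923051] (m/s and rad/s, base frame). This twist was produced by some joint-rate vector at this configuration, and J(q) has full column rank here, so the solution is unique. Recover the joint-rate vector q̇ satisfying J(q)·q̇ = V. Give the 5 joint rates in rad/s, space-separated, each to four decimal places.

0.3050 -0.8670 -0.7580 0.2450 -0.4080

o_n = [-1.2980, -1.0948, -0.9732]
J₁: ẑ×o_n = [1.0948, -1.2980, 0.0000], ω = ẑ
J2: z=[-0.2419, -0.9703, 0.0000] o=[-0.3299, 0.0823, 0.1000] → [1.0413, -0.2596, -0.6546, -0.2419, -0.9703, 0.0000]
J3: z=[0.7096, -0.1769, -0.6820] o=[-0.7526, -0.0906, -0.2949] → [-0.5648, 0.8533, -0.8091, 0.7096, -0.1769, -0.6820]
J4: z=[-0.4330, 0.6541, -0.6202] o=[-1.0527, -0.4878, -0.5042] → [-0.6833, -0.0510, 0.4233, -0.4330, 0.6541, -0.6202]
J5: z=[-0.4330, 0.6541, -0.6202] o=[-1.0994, -0.6864, -0.6810] → [-0.4444, -0.0034, 0.3067, -0.4330, 0.6541, -0.6202]
q̇ = J⁺·V = [0.3050, -0.8670, -0.7580, 0.2450, -0.4080]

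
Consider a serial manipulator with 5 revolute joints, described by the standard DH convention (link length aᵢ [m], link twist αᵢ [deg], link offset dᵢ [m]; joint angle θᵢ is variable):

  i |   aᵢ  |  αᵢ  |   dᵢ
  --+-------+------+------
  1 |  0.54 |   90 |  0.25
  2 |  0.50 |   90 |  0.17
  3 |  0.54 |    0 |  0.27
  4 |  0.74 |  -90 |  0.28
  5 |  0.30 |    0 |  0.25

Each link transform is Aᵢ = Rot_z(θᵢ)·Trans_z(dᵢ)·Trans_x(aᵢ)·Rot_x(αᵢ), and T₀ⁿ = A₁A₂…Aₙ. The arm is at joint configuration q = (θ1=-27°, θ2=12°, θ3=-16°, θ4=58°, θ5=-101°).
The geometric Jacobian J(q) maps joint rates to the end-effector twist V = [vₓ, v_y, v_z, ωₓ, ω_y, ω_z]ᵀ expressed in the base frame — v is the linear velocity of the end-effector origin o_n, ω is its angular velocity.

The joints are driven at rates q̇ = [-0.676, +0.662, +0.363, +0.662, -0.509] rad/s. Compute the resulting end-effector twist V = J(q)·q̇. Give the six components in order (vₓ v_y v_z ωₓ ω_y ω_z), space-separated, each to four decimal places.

-1.5346 -1.2598 0.8760 0.3579 -0.5008 -1.6078

o_n = [1.5208, -1.5199, -0.2934]
J₁: ẑ×o_n = [1.5199, 1.5208, -0.0000], ω = ẑ
J2: z=[-0.4540, -0.8910, 0.0000] o=[0.4811, -0.2452, 0.2500] → [0.4842, -0.2467, 1.5051, -0.4540, -0.8910, 0.0000]
J3: z=[0.1853, -0.0944, -0.9781] o=[0.8397, -0.6187, 0.3540] → [-0.8204, -0.5463, -0.1027, 0.1853, -0.0944, -0.9781]
J4: z=[0.1853, -0.0944, -0.9781] o=[1.4097, -0.7420, 0.1978] → [-0.7145, -0.0177, -0.1336, 0.1853, -0.0944, -0.9781]
J5: z=[-0.9206, -0.3650, -0.1391] o=[1.7161, -1.4539, 0.0382] → [0.1119, -0.2782, -0.0105, -0.9206, -0.3650, -0.1391]
V = J·q̇ = [-1.5346, -1.2598, 0.8760, 0.3579, -0.5008, -1.6078]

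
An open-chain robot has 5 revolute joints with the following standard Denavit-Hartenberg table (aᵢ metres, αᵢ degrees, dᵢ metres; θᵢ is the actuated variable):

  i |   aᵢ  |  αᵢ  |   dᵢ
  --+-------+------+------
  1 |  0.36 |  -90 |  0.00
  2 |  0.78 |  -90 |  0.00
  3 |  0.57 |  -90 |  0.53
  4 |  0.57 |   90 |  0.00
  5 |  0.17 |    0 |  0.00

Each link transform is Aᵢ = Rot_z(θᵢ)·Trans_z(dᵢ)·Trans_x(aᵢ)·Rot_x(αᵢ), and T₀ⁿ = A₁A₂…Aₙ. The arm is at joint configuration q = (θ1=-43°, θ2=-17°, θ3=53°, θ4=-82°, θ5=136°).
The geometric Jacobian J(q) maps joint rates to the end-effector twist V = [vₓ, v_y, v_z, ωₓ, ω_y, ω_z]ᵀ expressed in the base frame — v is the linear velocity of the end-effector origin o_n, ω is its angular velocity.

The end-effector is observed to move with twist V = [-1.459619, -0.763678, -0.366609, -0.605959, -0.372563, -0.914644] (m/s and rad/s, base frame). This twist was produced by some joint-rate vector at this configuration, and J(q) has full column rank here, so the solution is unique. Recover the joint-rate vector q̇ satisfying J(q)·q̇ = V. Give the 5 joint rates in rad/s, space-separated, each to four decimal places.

o_n = [0.8243, -1.5563, -0.6191]
J₁: ẑ×o_n = [1.5563, 0.8243, -0.0000], ω = ẑ
J2: z=[0.6820, 0.7314, 0.0000] o=[0.2633, -0.2455, 0.0000] → [-0.4528, 0.4222, -1.3042, 0.6820, 0.7314, 0.0000]
J3: z=[0.2138, -0.1994, -0.9563] o=[0.8088, -0.7542, 0.2280] → [-0.5981, 0.1664, -0.1684, 0.2138, -0.1994, -0.9563]
J4: z=[-0.9690, 0.0807, -0.2335] o=[0.8516, -1.4166, -0.1785] → [-0.0682, -0.4206, 0.1376, -0.9690, 0.0807, -0.2335]
J5: z=[0.1523, 0.9393, -0.3073] o=[0.9625, -1.6066, -0.7043] → [0.0955, 0.0295, 0.1375, 0.1523, 0.9393, -0.3073]
q̇ = J⁺·V = [-0.6970, 0.2660, 0.2390, 0.7680, -0.6190]

-0.6970 0.2660 0.2390 0.7680 -0.6190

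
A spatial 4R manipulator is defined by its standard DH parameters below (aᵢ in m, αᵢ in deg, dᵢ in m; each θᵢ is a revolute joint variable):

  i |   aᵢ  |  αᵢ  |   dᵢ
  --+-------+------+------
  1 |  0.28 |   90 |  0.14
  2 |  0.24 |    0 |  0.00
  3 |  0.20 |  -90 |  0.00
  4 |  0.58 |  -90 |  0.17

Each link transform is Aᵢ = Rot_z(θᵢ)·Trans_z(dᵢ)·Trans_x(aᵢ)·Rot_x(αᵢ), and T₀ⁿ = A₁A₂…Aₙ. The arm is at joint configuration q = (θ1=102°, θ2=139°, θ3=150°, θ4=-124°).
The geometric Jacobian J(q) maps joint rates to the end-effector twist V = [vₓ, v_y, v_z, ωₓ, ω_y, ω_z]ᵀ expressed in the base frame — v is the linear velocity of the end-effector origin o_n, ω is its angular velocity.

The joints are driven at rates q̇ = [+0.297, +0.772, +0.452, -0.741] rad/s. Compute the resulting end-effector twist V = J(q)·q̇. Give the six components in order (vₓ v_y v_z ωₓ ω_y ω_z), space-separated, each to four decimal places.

-0.2350 -0.3632 0.3443 1.3429 -0.4308 0.0558

o_n = [0.4248, 0.3143, 0.4704]
J₁: ẑ×o_n = [-0.3143, 0.4248, 0.0000], ω = ẑ
J2: z=[0.9781, 0.2079, 0.0000] o=[-0.0582, 0.2739, 0.1400] → [0.0687, -0.3231, -0.0609, 0.9781, 0.2079, 0.0000]
J3: z=[0.9781, 0.2079, 0.0000] o=[-0.0206, 0.0967, 0.2975] → [0.0359, -0.1691, 0.1203, 0.9781, 0.2079, 0.0000]
J4: z=[-0.1966, 0.9249, 0.3256] o=[-0.0341, 0.1604, 0.1084] → [0.2847, 0.2206, -0.4546, -0.1966, 0.9249, 0.3256]
V = J·q̇ = [-0.2350, -0.3632, 0.3443, 1.3429, -0.4308, 0.0558]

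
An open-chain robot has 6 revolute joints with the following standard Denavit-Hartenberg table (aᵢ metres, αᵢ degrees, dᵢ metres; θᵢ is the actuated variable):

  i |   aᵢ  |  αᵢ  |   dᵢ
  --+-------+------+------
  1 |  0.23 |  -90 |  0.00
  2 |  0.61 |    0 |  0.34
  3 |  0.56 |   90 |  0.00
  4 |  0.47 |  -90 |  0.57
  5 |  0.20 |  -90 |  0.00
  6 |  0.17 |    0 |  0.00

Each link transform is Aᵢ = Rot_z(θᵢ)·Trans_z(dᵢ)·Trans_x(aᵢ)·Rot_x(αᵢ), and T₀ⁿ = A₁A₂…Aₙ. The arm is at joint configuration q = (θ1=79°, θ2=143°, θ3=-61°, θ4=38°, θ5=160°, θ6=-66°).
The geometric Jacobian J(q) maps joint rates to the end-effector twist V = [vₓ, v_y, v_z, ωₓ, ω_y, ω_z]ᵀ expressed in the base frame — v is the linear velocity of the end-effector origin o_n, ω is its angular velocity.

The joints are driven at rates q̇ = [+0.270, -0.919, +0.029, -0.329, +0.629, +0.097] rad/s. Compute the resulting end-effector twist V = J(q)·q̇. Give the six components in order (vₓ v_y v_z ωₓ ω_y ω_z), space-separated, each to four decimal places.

0.1515 0.8203 0.0424 0.3512 -0.3668 0.6463

o_n = [-0.5270, 0.4127, -0.9299]
J₁: ẑ×o_n = [-0.4127, -0.5270, 0.0000], ω = ẑ
J2: z=[-0.9816, 0.1908, 0.0000] o=[0.0439, 0.2258, 0.0000] → [-0.1774, -0.9128, -0.0746, -0.9816, 0.1908, 0.0000]
J3: z=[-0.9816, 0.1908, 0.0000] o=[-0.3828, -0.1876, -0.3671] → [-0.1074, -0.5524, -0.5617, -0.9816, 0.1908, 0.0000]
J4: z=[0.1890, 0.9721, 0.1392] o=[-0.3680, -0.1111, -0.9217] → [-0.0809, -0.0206, 0.2535, 0.1890, 0.9721, 0.1392]
J5: z=[-0.7899, 0.0663, 0.6097] o=[-0.5345, 0.5488, -1.2091] → [0.1015, 0.2251, 0.1070, -0.7899, 0.0663, 0.6097]
J6: z=[0.3771, 0.8365, 0.3977] o=[-0.4377, 0.4400, -1.0720] → [0.1297, -0.0891, 0.0643, 0.3771, 0.8365, 0.3977]
V = J·q̇ = [0.1515, 0.8203, 0.0424, 0.3512, -0.3668, 0.6463]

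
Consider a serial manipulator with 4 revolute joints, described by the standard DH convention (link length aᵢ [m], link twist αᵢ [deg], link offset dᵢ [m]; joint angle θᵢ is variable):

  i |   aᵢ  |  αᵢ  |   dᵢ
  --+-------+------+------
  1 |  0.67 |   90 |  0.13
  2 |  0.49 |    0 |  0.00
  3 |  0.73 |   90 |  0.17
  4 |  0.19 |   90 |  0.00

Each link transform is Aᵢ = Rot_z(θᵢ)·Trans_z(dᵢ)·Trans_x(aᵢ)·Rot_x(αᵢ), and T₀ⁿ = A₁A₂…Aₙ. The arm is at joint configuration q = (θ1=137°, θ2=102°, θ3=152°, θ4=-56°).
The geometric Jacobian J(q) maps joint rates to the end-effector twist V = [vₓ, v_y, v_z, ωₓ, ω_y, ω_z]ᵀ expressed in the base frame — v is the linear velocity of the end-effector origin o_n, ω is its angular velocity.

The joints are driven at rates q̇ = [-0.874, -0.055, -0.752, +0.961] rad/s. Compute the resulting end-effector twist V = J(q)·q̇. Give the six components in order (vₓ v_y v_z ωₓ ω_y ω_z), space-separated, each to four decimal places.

o_n = [-0.2384, 0.2394, -0.1946]
J₁: ẑ×o_n = [-0.2394, -0.2384, 0.0000], ω = ẑ
J2: z=[0.6820, 0.7314, 0.0000] o=[-0.4900, 0.4569, 0.1300] → [-0.2374, 0.2213, -0.3324, 0.6820, 0.7314, 0.0000]
J3: z=[0.6820, 0.7314, 0.0000] o=[-0.4155, 0.3875, 0.6093] → [-0.5879, 0.5482, -0.2305, 0.6820, 0.7314, 0.0000]
J4: z=[0.7030, -0.6556, 0.2756] o=[-0.1524, 0.3746, -0.0924] → [0.1042, 0.0481, -0.1514, 0.7030, -0.6556, 0.2756]
V = J·q̇ = [0.7645, -0.1699, 0.0461, 0.1252, -1.2202, -0.6091]

0.7645 -0.1699 0.0461 0.1252 -1.2202 -0.6091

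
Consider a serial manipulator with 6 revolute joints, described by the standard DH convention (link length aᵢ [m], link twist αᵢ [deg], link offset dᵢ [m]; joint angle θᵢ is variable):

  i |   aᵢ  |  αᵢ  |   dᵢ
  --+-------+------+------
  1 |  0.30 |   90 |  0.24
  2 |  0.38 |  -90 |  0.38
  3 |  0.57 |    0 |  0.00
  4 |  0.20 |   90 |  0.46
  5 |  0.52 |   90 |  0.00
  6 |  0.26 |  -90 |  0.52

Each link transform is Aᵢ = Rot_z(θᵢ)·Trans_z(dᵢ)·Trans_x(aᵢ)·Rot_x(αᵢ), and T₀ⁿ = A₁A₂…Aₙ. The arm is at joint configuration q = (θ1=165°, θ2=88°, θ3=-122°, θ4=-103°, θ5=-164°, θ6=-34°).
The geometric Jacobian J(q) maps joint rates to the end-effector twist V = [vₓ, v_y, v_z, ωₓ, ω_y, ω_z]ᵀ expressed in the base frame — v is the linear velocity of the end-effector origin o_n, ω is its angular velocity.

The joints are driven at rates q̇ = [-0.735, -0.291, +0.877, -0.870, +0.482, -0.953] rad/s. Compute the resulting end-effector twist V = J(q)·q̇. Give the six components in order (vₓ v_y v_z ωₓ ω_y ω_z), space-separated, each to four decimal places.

0.5376 -0.0506 0.4923 -1.0944 -0.5532 -0.6117

o_n = [0.7955, 1.2632, 0.7012]
J₁: ẑ×o_n = [-1.2632, 0.7955, 0.0000], ω = ẑ
J2: z=[0.2588, 0.9659, 0.0000] o=[-0.2898, 0.0776, 0.2400] → [0.4455, -0.1194, -0.7415, 0.2588, 0.9659, 0.0000]
J3: z=[0.9653, -0.2587, 0.0349] o=[-0.2042, 0.4481, 0.6198] → [-0.0495, -0.0437, 1.0454, 0.9653, -0.2587, 0.0349]
J4: z=[0.9653, -0.2587, 0.0349] o=[-0.0689, 0.9123, 0.3179] → [-0.1114, -0.3398, 0.5624, 0.9653, -0.2587, 0.0349]
J5: z=[-0.2068, -0.6766, 0.7067] o=[0.3433, 0.6555, 0.1926] → [-0.7736, 0.4248, 0.1803, -0.2068, -0.6766, 0.7067]
J6: z=[0.9718, -0.0586, 0.2283] o=[0.2845, 1.0371, 0.5409] → [-0.0610, -0.0391, 0.2497, 0.9718, -0.0586, 0.2283]
V = J·q̇ = [0.5376, -0.0506, 0.4923, -1.0944, -0.5532, -0.6117]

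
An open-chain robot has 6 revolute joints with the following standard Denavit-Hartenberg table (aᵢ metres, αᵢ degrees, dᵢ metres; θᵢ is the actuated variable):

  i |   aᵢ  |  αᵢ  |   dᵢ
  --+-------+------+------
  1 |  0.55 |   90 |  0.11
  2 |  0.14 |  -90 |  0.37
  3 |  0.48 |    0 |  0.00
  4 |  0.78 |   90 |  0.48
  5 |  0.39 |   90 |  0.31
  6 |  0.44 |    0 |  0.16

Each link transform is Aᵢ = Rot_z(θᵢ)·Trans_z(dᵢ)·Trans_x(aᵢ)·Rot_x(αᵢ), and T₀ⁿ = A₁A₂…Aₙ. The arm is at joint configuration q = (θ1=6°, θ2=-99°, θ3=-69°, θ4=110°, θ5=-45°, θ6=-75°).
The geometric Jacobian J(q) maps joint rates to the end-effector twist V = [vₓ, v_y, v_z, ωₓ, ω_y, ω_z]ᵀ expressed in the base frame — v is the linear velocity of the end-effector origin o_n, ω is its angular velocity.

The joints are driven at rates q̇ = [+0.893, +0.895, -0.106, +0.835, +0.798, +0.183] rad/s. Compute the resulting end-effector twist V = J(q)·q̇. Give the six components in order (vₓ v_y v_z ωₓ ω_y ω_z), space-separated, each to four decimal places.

o_n = [0.4067, -0.0177, -0.8880]
J₁: ẑ×o_n = [0.0177, 0.4067, -0.0000], ω = ẑ
J2: z=[0.1045, -0.9945, 0.0000] o=[0.5470, 0.0575, 0.1100] → [0.9925, 0.1043, -0.1474, 0.1045, -0.9945, 0.0000]
J3: z=[0.9823, 0.1032, -0.1564] o=[0.5639, -0.3128, -0.0283] → [-0.0426, 0.8691, 0.3061, 0.9823, 0.1032, -0.1564]
J4: z=[0.9823, 0.1032, -0.1564] o=[0.5840, -0.7612, -0.1982] → [0.0451, 0.7053, 0.7487, 0.9823, 0.1032, -0.1564]
J5: z=[-0.0232, -0.7613, -0.6480] o=[0.9104, -0.2124, -0.8547] → [0.1515, 0.3256, -0.3880, -0.0232, -0.7613, -0.6480]
J6: z=[-0.5631, -0.5256, 0.6377] o=[0.5810, -0.3003, -1.2180] → [-0.3537, 0.0746, -0.2508, -0.5631, -0.5256, 0.6377]
V = J·q̇ = [1.0024, 1.2269, 0.1053, 0.6881, -1.5185, 0.3786]

1.0024 1.2269 0.1053 0.6881 -1.5185 0.3786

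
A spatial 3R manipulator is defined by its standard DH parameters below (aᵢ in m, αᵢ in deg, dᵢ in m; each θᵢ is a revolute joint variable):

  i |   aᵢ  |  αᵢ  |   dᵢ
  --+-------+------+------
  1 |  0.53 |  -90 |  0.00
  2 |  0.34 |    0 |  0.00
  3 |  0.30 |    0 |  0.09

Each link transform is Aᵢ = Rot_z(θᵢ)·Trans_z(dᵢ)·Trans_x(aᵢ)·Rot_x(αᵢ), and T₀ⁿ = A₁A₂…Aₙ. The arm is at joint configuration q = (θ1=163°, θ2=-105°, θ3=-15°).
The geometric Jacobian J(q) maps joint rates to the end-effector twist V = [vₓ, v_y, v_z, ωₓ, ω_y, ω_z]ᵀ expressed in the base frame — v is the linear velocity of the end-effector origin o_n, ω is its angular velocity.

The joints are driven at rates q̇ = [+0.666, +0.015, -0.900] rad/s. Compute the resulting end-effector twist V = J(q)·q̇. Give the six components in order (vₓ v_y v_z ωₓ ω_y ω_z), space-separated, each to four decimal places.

o_n = [-0.3056, -0.0007, 0.5882]
J₁: ẑ×o_n = [0.0007, -0.3056, 0.0000], ω = ẑ
J2: z=[-0.2924, -0.9563, 0.0000] o=[-0.5068, 0.1550, 0.0000] → [-0.5625, 0.1720, 0.2380, -0.2924, -0.9563, 0.0000]
J3: z=[-0.2924, -0.9563, 0.0000] o=[-0.4227, 0.1292, 0.3284] → [-0.2485, 0.0760, 0.1500, -0.2924, -0.9563, 0.0000]
V = J·q̇ = [0.2156, -0.2693, -0.1314, 0.2587, 0.8463, 0.6660]

0.2156 -0.2693 -0.1314 0.2587 0.8463 0.6660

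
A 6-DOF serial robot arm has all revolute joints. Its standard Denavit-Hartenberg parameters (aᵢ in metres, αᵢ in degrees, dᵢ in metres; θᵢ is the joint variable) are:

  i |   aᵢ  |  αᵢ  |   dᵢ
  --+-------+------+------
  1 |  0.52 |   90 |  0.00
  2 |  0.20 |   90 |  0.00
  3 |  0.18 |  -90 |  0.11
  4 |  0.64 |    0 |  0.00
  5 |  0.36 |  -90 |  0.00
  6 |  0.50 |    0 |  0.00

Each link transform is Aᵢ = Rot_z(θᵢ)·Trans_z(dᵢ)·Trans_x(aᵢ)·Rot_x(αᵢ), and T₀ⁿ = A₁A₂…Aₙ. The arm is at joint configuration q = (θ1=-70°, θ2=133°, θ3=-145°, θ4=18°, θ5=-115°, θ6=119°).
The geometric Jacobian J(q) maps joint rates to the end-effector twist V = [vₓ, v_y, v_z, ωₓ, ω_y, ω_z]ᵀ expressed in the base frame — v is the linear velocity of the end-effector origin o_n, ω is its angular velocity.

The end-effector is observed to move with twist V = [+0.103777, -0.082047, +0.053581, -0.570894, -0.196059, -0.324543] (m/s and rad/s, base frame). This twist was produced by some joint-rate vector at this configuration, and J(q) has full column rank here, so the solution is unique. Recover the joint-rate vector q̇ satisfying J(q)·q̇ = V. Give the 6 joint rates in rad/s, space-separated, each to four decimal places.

o_n = [0.4256, -0.9182, -0.4813]
J₁: ẑ×o_n = [0.9182, 0.4256, -0.0000], ω = ẑ
J2: z=[-0.9397, -0.3420, 0.0000] o=[0.1779, -0.4886, 0.0000] → [0.1646, -0.4523, 0.4884, -0.9397, -0.3420, 0.0000]
J3: z=[0.2501, -0.6872, 0.6820] o=[0.1312, -0.3605, 0.1463] → [0.8117, 0.3578, 0.0628, 0.2501, -0.6872, 0.6820]
J4: z=[0.6360, 0.6478, 0.4195] o=[0.2901, -0.4952, 0.1135] → [-0.2078, 0.4351, -0.3568, 0.6360, 0.6478, 0.4195]
J5: z=[0.6360, 0.6478, 0.4195] o=[0.6850, -0.5595, -0.3861] → [0.0888, -0.0482, -0.0602, 0.6360, 0.6478, 0.4195]
J6: z=[0.7551, -0.4101, -0.5115] o=[0.7424, -0.7906, -0.1161] → [0.0845, 0.4378, -0.2263, 0.7551, -0.4101, -0.5115]
q̇ = J⁺·V = [0.6660, -0.4290, -0.6830, -0.7730, -0.4840, -0.0050]

0.6660 -0.4290 -0.6830 -0.7730 -0.4840 -0.0050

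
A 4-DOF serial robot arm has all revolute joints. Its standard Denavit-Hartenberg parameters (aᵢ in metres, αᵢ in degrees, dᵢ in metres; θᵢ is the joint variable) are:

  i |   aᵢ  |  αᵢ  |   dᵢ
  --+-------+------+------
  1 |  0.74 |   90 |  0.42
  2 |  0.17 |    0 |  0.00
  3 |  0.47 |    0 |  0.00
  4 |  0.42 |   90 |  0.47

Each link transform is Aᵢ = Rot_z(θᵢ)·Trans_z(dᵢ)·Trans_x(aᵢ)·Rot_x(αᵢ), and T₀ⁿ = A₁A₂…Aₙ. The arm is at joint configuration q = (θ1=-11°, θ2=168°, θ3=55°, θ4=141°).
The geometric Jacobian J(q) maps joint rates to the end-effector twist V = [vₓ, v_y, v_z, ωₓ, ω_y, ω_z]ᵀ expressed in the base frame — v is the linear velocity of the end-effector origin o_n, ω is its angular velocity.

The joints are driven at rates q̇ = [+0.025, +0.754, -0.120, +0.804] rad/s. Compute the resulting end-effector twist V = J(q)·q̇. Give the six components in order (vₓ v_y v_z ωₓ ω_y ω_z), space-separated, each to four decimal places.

0.1466 -0.0120 0.2592 -0.2744 -1.4116 0.0250

o_n = [0.5474, -0.5852, 0.1641]
J₁: ẑ×o_n = [0.5852, 0.5474, -0.0000], ω = ẑ
J2: z=[-0.1908, -0.9816, 0.0000] o=[0.7264, -0.1412, 0.4200] → [0.2512, -0.0488, -0.0910, -0.1908, -0.9816, 0.0000]
J3: z=[-0.1908, -0.9816, 0.0000] o=[0.5632, -0.1095, 0.4553] → [0.2859, -0.0556, 0.0752, -0.1908, -0.9816, 0.0000]
J4: z=[-0.1908, -0.9816, 0.0000] o=[0.2258, -0.0439, 0.1348] → [-0.0288, 0.0056, 0.4190, -0.1908, -0.9816, 0.0000]
V = J·q̇ = [0.1466, -0.0120, 0.2592, -0.2744, -1.4116, 0.0250]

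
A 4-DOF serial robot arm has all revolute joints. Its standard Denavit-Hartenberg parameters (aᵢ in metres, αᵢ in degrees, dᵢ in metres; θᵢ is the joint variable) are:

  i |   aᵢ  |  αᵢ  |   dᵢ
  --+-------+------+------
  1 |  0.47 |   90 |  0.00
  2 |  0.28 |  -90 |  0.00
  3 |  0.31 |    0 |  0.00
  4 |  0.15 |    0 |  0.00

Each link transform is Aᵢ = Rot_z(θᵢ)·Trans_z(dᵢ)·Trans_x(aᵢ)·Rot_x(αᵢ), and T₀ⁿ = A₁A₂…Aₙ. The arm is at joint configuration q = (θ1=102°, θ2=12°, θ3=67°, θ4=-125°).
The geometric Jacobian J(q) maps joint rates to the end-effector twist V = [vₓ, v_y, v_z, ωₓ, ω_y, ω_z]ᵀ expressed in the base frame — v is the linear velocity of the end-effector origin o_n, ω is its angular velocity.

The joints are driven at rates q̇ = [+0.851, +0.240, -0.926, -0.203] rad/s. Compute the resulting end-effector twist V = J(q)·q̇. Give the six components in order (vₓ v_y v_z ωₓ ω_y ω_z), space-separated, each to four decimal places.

-0.5766 -0.1641 0.1379 0.1860 0.2795 -0.2533

o_n = [-0.3502, 0.8867, 0.0999]
J₁: ẑ×o_n = [-0.8867, -0.3502, 0.0000], ω = ẑ
J2: z=[0.9781, 0.2079, 0.0000] o=[-0.0977, 0.4597, 0.0000] → [0.0208, -0.0977, 0.4701, 0.9781, 0.2079, 0.0000]
J3: z=[0.0432, -0.2034, 0.9781] o=[-0.1547, 0.7276, 0.0582] → [-0.1641, -0.1930, -0.0329, 0.0432, -0.2034, 0.9781]
J4: z=[0.0432, -0.2034, 0.9781] o=[-0.4584, 0.7842, 0.0834] → [-0.1036, 0.1052, 0.0264, 0.0432, -0.2034, 0.9781]
V = J·q̇ = [-0.5766, -0.1641, 0.1379, 0.1860, 0.2795, -0.2533]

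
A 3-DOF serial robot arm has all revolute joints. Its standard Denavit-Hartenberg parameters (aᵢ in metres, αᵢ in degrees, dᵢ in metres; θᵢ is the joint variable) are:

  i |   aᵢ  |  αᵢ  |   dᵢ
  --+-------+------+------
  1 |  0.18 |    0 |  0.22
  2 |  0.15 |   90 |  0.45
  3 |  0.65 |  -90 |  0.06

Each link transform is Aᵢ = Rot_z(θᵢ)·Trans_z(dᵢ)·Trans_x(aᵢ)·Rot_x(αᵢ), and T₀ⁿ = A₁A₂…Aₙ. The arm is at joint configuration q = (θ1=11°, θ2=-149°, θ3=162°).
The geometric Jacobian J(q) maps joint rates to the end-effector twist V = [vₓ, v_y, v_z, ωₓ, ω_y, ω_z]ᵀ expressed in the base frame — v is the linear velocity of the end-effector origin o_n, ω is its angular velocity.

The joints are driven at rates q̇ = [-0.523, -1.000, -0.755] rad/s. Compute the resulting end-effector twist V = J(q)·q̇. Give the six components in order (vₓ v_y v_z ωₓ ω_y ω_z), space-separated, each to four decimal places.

o_n = [0.4845, 0.3922, 0.8709]
J₁: ẑ×o_n = [-0.3922, 0.4845, 0.0000], ω = ẑ
J2: z=[0.0000, 0.0000, 1.0000] o=[0.1767, 0.0343, 0.2200] → [-0.3579, 0.3078, 0.0000, 0.0000, 0.0000, 1.0000]
J3: z=[-0.6691, 0.7431, 0.0000] o=[0.0652, -0.0660, 0.6700] → [0.1493, 0.1344, -0.6182, -0.6691, 0.7431, 0.0000]
V = J·q̇ = [0.4503, -0.6626, 0.4667, 0.5052, -0.5611, -1.5230]

0.4503 -0.6626 0.4667 0.5052 -0.5611 -1.5230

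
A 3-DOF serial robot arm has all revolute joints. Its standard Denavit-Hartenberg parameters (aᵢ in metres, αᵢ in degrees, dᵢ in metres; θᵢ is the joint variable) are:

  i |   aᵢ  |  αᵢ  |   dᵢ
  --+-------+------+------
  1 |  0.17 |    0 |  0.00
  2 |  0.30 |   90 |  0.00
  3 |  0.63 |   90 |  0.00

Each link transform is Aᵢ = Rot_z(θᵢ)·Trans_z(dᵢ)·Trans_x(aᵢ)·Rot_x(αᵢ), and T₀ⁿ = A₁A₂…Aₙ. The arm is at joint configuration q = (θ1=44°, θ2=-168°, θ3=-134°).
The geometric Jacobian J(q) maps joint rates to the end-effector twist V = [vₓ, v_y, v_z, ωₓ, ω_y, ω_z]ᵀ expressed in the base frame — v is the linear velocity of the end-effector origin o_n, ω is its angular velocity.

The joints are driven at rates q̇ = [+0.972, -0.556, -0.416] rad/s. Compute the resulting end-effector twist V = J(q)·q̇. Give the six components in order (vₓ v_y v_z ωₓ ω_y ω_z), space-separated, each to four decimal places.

-0.0568 0.3072 0.1821 0.3449 -0.2326 0.4160

o_n = [0.1993, 0.2322, -0.4532]
J₁: ẑ×o_n = [-0.2322, 0.1993, 0.0000], ω = ẑ
J2: z=[0.0000, 0.0000, 1.0000] o=[0.1223, 0.1181, 0.0000] → [-0.1141, 0.0770, 0.0000, 0.0000, 0.0000, 1.0000]
J3: z=[-0.8290, 0.5592, 0.0000] o=[-0.0455, -0.1306, 0.0000] → [-0.2534, -0.3757, -0.4376, -0.8290, 0.5592, 0.0000]
V = J·q̇ = [-0.0568, 0.3072, 0.1821, 0.3449, -0.2326, 0.4160]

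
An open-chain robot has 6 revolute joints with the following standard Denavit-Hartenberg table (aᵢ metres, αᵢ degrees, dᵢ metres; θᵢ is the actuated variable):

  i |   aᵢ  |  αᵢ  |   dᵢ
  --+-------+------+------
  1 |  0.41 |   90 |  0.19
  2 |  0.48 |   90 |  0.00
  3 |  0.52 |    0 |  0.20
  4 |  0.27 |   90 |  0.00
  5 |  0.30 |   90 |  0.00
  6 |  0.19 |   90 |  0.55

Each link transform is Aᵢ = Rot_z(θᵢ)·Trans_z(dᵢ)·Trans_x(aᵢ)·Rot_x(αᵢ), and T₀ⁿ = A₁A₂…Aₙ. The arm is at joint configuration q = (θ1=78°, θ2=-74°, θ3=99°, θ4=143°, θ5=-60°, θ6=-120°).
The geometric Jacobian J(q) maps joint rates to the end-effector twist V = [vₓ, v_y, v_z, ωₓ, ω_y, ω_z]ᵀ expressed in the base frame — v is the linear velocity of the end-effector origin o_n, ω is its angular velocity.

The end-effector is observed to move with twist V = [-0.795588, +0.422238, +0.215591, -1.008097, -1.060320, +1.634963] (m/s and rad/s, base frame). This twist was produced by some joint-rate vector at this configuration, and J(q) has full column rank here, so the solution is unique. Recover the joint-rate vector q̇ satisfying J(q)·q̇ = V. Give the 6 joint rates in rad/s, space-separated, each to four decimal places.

0.8370 -0.5980 0.3440 0.2480 0.9020 -0.7730

o_n = [0.6862, 0.6885, -0.3101]
J₁: ẑ×o_n = [-0.6885, 0.6862, 0.0000], ω = ẑ
J2: z=[0.9781, -0.2079, 0.0000] o=[0.0852, 0.4010, 0.1900] → [0.1040, 0.4892, 0.4061, 0.9781, -0.2079, 0.0000]
J3: z=[-0.1999, -0.9403, -0.2756] o=[0.1128, 0.5305, -0.2714] → [0.0800, -0.1658, 0.5076, -0.1999, -0.9403, -0.2756]
J4: z=[-0.1999, -0.9403, -0.2756] o=[0.5705, 0.2137, -0.2483] → [0.1890, -0.0442, 0.0139, -0.1999, -0.9403, -0.2756]
J5: z=[0.4086, -0.3357, 0.8487] o=[0.3300, 0.2291, -0.1265] → [-0.3283, 0.3773, 0.3073, 0.4086, -0.3357, 0.8487]
J6: z=[0.8712, 0.4208, -0.2530] o=[0.2484, 0.4819, 0.0128] → [-0.0836, 0.1706, -0.0042, 0.8712, 0.4208, -0.2530]
q̇ = J⁺·V = [0.8370, -0.5980, 0.3440, 0.2480, 0.9020, -0.7730]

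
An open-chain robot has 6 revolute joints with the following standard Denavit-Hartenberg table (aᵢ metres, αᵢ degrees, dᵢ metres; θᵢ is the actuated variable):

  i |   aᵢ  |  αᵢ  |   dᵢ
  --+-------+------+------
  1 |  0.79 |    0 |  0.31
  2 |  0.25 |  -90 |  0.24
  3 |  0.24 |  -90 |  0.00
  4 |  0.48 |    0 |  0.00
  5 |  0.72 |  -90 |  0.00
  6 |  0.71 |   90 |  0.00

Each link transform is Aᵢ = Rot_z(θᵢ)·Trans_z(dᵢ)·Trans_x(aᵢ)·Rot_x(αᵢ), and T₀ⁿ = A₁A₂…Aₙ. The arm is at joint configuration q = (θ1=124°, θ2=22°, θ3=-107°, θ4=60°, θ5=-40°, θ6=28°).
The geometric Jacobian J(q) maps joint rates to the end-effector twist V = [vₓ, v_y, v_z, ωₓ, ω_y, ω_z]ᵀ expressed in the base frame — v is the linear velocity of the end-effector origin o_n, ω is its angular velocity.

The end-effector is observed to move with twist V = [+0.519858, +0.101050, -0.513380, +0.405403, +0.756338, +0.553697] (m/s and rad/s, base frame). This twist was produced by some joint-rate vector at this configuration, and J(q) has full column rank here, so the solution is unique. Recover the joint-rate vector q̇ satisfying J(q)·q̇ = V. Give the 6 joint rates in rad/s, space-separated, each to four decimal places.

o_n = [0.5284, 1.0576, 2.1219]
J₁: ẑ×o_n = [-1.0576, 0.5284, 0.0000], ω = ẑ
J2: z=[0.0000, 0.0000, 1.0000] o=[-0.4418, 0.6549, 0.3100] → [-0.4027, 0.9702, 0.0000, 0.0000, 0.0000, 1.0000]
J3: z=[-0.5592, -0.8290, 0.0000] o=[-0.6490, 0.7947, 0.5500] → [-1.3032, 0.8790, 0.8291, -0.5592, -0.8290, 0.0000]
J4: z=[-0.7928, 0.5348, 0.2924] o=[-0.5908, 0.7555, 0.7795] → [0.6295, 1.3915, -0.8381, -0.7928, 0.5348, 0.2924]
J5: z=[-0.7928, 0.5348, 0.2924] o=[-0.3002, 1.0609, 1.0090] → [0.5961, 1.1246, -0.4405, -0.7928, 0.5348, 0.2924]
J6: z=[0.4426, 0.8350, -0.3271] o=[0.0015, 1.1544, 1.6560] → [0.3573, -0.3785, -0.4828, 0.4426, 0.8350, -0.3271]
q̇ = J⁺·V = [-0.0350, 0.7120, -0.4600, -0.2290, 0.2760, 0.4190]

-0.0350 0.7120 -0.4600 -0.2290 0.2760 0.4190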